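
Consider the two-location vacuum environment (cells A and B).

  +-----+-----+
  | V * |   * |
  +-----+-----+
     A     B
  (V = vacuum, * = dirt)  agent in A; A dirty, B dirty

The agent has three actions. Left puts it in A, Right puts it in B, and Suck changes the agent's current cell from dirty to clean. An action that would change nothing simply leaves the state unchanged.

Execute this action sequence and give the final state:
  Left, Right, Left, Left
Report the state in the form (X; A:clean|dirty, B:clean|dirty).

(A; A:dirty, B:dirty)

step 1/4 (Left): (A; A:dirty, B:dirty)
step 2/4 (Right): (B; A:dirty, B:dirty)
step 3/4 (Left): (A; A:dirty, B:dirty)
step 4/4 (Left): (A; A:dirty, B:dirty)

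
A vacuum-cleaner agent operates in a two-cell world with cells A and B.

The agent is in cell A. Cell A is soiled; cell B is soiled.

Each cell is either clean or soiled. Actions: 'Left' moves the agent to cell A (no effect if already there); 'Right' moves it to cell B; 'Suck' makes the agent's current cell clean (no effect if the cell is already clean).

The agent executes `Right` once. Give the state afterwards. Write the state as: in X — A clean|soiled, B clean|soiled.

in B — A soiled, B soiled

start: in A — A soiled, B soiled
1. Right → in B — A soiled, B soiled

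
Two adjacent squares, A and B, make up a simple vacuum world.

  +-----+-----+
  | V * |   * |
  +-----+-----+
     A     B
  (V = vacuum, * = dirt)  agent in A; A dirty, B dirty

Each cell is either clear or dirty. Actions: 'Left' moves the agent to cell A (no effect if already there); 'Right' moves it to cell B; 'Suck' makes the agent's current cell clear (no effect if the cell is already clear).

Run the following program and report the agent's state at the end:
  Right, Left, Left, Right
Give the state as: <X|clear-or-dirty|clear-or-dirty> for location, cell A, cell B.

<B|dirty|dirty>

[1] after Right: <B|dirty|dirty>
[2] after Left: <A|dirty|dirty>
[3] after Left: <A|dirty|dirty>
[4] after Right: <B|dirty|dirty>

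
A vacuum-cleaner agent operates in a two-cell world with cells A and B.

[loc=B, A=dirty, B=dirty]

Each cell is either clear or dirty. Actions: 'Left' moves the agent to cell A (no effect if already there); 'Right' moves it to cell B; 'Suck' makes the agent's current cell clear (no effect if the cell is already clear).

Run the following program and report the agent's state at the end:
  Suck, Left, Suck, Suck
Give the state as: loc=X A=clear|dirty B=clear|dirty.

Suck (#1): loc=B A=dirty B=clear
Left (#2): loc=A A=dirty B=clear
Suck (#3): loc=A A=clear B=clear
Suck (#4): loc=A A=clear B=clear

loc=A A=clear B=clear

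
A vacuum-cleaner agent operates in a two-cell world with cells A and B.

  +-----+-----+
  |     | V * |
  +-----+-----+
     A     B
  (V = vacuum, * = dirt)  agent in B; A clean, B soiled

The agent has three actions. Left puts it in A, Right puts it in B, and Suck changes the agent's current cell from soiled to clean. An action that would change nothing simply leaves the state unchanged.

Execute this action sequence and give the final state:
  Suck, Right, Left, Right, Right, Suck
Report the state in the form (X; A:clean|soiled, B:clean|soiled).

Suck (#1): (B; A:clean, B:clean)
Right (#2): (B; A:clean, B:clean)
Left (#3): (A; A:clean, B:clean)
Right (#4): (B; A:clean, B:clean)
Right (#5): (B; A:clean, B:clean)
Suck (#6): (B; A:clean, B:clean)

(B; A:clean, B:clean)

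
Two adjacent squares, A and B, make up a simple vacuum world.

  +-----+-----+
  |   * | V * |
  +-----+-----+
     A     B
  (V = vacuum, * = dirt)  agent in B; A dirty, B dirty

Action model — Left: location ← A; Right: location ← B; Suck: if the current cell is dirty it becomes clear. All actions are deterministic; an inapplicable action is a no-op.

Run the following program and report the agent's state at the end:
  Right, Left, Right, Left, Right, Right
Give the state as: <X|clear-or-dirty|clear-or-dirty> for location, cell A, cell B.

1. Right → <B|dirty|dirty>
2. Left → <A|dirty|dirty>
3. Right → <B|dirty|dirty>
4. Left → <A|dirty|dirty>
5. Right → <B|dirty|dirty>
6. Right → <B|dirty|dirty>

<B|dirty|dirty>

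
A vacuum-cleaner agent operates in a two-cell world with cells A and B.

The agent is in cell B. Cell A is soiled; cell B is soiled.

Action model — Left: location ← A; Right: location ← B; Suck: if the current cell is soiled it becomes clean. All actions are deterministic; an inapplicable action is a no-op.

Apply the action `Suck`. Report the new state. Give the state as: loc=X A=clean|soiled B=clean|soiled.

start: loc=B A=soiled B=soiled
Suck (#1): loc=B A=soiled B=clean

loc=B A=soiled B=clean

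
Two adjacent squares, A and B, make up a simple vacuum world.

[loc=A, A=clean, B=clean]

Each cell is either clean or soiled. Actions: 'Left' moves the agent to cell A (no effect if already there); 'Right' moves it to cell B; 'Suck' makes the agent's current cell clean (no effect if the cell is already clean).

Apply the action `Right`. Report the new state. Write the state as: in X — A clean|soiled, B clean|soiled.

in B — A clean, B clean

start: in A — A clean, B clean
[1] after Right: in B — A clean, B clean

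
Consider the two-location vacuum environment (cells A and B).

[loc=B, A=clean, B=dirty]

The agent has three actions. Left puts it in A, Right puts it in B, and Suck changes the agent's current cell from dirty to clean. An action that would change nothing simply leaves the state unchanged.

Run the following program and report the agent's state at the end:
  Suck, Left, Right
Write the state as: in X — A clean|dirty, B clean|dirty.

in B — A clean, B clean

1. Suck → in B — A clean, B clean
2. Left → in A — A clean, B clean
3. Right → in B — A clean, B clean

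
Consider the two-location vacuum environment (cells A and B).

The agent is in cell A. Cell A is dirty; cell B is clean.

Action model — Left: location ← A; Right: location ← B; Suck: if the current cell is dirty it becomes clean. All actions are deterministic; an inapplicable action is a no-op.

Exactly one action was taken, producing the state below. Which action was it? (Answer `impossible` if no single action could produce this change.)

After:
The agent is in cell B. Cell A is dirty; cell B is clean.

try  Left: <A|dirty|clean>
try Right: <B|dirty|clean>  ← match
try  Suck: <A|clean|clean>

Right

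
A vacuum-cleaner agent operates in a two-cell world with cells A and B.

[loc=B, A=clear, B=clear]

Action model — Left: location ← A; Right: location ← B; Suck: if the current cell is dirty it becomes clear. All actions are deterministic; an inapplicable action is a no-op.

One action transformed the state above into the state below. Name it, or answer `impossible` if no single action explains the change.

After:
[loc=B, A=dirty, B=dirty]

impossible

try  Left: <A|clear|clear>
try Right: <B|clear|clear>
try  Suck: <B|clear|clear>
no single action produces the after-state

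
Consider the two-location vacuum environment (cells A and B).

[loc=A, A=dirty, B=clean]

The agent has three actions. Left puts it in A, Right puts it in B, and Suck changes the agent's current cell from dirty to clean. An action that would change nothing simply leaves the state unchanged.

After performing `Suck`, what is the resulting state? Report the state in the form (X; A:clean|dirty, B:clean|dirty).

start: (A; A:dirty, B:clean)
1. Suck → (A; A:clean, B:clean)

(A; A:clean, B:clean)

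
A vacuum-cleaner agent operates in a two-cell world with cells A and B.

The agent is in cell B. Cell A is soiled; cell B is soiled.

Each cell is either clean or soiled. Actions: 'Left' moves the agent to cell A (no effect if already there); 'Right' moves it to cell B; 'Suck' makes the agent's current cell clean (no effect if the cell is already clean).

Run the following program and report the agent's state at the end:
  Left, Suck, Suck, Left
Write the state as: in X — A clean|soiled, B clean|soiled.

1. Left → in A — A soiled, B soiled
2. Suck → in A — A clean, B soiled
3. Suck → in A — A clean, B soiled
4. Left → in A — A clean, B soiled

in A — A clean, B soiled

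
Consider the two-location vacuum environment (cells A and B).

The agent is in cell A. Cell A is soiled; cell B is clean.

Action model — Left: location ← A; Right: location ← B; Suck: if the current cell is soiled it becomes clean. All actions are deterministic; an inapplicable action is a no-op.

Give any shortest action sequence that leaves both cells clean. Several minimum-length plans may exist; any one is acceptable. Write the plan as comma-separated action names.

1. Suck → loc=A A=clean B=clean
min 1: A is soiled, one Suck

Suck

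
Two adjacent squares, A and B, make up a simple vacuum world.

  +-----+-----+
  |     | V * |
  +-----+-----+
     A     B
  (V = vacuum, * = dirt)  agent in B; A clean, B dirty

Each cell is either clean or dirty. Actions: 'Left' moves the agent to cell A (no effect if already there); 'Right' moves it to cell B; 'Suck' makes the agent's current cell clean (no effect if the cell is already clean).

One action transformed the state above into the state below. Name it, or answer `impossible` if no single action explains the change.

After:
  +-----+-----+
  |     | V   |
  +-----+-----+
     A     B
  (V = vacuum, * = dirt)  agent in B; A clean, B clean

Suck

try  Left: loc=A A=clean B=dirty
try Right: loc=B A=clean B=dirty
try  Suck: loc=B A=clean B=clean  ← match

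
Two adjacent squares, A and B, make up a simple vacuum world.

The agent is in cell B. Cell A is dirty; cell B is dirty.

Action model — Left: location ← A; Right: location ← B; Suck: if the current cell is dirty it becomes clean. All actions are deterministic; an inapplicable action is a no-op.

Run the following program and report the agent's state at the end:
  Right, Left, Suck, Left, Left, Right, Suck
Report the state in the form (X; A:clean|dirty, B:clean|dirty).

t=1 Right ⇒ (B; A:dirty, B:dirty)
t=2 Left ⇒ (A; A:dirty, B:dirty)
t=3 Suck ⇒ (A; A:clean, B:dirty)
t=4 Left ⇒ (A; A:clean, B:dirty)
t=5 Left ⇒ (A; A:clean, B:dirty)
t=6 Right ⇒ (B; A:clean, B:dirty)
t=7 Suck ⇒ (B; A:clean, B:clean)

(B; A:clean, B:clean)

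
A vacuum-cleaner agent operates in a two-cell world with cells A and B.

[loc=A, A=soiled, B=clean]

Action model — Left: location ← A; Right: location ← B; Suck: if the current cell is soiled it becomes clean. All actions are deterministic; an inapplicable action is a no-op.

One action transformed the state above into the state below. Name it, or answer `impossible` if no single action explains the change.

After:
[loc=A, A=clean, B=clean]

try  Left: (A; A:soiled, B:clean)
try Right: (B; A:soiled, B:clean)
try  Suck: (A; A:clean, B:clean)  ← match

Suck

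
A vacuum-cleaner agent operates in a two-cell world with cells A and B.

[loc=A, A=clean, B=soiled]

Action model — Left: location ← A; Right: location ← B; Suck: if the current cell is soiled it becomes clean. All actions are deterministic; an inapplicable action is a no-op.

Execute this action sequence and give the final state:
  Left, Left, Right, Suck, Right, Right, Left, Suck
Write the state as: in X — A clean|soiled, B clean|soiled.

t=1 Left ⇒ in A — A clean, B soiled
t=2 Left ⇒ in A — A clean, B soiled
t=3 Right ⇒ in B — A clean, B soiled
t=4 Suck ⇒ in B — A clean, B clean
t=5 Right ⇒ in B — A clean, B clean
t=6 Right ⇒ in B — A clean, B clean
t=7 Left ⇒ in A — A clean, B clean
t=8 Suck ⇒ in A — A clean, B clean

in A — A clean, B clean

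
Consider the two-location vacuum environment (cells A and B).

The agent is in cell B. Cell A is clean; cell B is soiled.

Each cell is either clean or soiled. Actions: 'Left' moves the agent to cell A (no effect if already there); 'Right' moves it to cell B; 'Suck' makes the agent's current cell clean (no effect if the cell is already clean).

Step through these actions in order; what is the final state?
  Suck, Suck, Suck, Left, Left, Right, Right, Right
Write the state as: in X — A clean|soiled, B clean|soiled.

in B — A clean, B clean

step 1/8 (Suck): in B — A clean, B clean
step 2/8 (Suck): in B — A clean, B clean
step 3/8 (Suck): in B — A clean, B clean
step 4/8 (Left): in A — A clean, B clean
step 5/8 (Left): in A — A clean, B clean
step 6/8 (Right): in B — A clean, B clean
step 7/8 (Right): in B — A clean, B clean
step 8/8 (Right): in B — A clean, B clean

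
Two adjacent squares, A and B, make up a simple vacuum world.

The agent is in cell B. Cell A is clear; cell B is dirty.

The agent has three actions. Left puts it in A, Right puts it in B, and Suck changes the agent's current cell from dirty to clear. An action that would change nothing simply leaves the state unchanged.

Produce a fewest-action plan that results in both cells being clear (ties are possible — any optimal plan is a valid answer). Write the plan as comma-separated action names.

Suck (#1): loc=B A=clear B=clear
min 1: B is dirty, one Suck

Suck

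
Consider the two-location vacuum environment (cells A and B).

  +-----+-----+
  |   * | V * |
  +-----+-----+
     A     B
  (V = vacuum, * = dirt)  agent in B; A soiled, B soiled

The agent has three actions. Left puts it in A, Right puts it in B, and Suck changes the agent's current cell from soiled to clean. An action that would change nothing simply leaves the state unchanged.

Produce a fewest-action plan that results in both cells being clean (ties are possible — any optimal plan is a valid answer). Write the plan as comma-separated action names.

Suck, Left, Suck

1. Suck → in B — A soiled, B clean
2. Left → in A — A soiled, B clean
3. Suck → in A — A clean, B clean
min 3: Suck B + move + Suck A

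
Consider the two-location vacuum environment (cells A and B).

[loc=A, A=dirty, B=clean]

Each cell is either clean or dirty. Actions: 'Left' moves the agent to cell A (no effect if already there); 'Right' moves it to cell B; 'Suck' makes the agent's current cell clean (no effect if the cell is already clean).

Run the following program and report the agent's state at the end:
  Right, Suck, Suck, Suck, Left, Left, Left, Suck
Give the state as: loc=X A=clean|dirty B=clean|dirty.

1. Right → loc=B A=dirty B=clean
2. Suck → loc=B A=dirty B=clean
3. Suck → loc=B A=dirty B=clean
4. Suck → loc=B A=dirty B=clean
5. Left → loc=A A=dirty B=clean
6. Left → loc=A A=dirty B=clean
7. Left → loc=A A=dirty B=clean
8. Suck → loc=A A=clean B=clean

loc=A A=clean B=clean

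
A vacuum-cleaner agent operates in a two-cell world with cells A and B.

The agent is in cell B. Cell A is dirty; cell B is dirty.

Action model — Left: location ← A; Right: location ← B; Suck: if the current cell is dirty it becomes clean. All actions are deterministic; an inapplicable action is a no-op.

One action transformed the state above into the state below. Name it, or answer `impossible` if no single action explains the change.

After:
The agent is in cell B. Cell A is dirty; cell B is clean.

Suck

try  Left: loc=A A=dirty B=dirty
try Right: loc=B A=dirty B=dirty
try  Suck: loc=B A=dirty B=clean  ← match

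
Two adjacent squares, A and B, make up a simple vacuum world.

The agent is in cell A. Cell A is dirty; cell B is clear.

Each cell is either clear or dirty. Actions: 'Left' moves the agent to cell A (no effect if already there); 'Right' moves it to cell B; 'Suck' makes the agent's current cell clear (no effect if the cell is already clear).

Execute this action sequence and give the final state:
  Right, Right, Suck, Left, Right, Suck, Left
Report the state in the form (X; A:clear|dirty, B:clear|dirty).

Right (#1): (B; A:dirty, B:clear)
Right (#2): (B; A:dirty, B:clear)
Suck (#3): (B; A:dirty, B:clear)
Left (#4): (A; A:dirty, B:clear)
Right (#5): (B; A:dirty, B:clear)
Suck (#6): (B; A:dirty, B:clear)
Left (#7): (A; A:dirty, B:clear)

(A; A:dirty, B:clear)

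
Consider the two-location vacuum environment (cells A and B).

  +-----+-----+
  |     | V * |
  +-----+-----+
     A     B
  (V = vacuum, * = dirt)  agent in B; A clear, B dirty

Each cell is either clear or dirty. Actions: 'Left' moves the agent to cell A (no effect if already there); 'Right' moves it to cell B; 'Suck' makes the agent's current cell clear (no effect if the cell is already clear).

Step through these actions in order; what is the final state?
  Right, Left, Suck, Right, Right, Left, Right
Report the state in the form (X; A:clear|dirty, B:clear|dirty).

[1] after Right: (B; A:clear, B:dirty)
[2] after Left: (A; A:clear, B:dirty)
[3] after Suck: (A; A:clear, B:dirty)
[4] after Right: (B; A:clear, B:dirty)
[5] after Right: (B; A:clear, B:dirty)
[6] after Left: (A; A:clear, B:dirty)
[7] after Right: (B; A:clear, B:dirty)

(B; A:clear, B:dirty)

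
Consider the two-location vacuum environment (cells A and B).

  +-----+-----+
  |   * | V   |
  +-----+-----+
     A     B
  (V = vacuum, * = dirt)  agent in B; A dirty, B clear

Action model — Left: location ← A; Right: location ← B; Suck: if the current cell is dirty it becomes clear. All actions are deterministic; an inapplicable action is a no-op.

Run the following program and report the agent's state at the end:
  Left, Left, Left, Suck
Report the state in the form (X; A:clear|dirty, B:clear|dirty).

(A; A:clear, B:clear)

1. Left → (A; A:dirty, B:clear)
2. Left → (A; A:dirty, B:clear)
3. Left → (A; A:dirty, B:clear)
4. Suck → (A; A:clear, B:clear)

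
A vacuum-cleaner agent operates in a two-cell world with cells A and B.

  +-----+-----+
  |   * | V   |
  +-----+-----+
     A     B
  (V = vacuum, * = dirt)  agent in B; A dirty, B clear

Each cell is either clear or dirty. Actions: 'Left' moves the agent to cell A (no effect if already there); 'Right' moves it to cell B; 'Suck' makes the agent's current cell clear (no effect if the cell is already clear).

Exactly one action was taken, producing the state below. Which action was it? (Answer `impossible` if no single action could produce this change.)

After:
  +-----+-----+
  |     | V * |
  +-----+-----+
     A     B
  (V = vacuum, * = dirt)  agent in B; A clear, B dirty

impossible

try  Left: <A|dirty|clear>
try Right: <B|dirty|clear>
try  Suck: <B|dirty|clear>
no single action produces the after-state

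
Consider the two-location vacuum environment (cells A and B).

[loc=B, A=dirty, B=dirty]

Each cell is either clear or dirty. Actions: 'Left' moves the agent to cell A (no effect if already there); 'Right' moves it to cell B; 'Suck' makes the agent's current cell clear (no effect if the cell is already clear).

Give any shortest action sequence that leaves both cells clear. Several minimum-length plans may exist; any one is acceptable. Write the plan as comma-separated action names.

[1] after Suck: loc=B A=dirty B=clear
[2] after Left: loc=A A=dirty B=clear
[3] after Suck: loc=A A=clear B=clear
min 3: Suck B + move + Suck A

Suck, Left, Suck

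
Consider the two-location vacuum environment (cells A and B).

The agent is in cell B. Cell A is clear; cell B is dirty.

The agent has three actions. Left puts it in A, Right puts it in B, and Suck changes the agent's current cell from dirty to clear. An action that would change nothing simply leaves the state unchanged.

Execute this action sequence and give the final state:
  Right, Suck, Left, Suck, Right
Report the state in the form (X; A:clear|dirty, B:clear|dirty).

(B; A:clear, B:clear)

step 1/5 (Right): (B; A:clear, B:dirty)
step 2/5 (Suck): (B; A:clear, B:clear)
step 3/5 (Left): (A; A:clear, B:clear)
step 4/5 (Suck): (A; A:clear, B:clear)
step 5/5 (Right): (B; A:clear, B:clear)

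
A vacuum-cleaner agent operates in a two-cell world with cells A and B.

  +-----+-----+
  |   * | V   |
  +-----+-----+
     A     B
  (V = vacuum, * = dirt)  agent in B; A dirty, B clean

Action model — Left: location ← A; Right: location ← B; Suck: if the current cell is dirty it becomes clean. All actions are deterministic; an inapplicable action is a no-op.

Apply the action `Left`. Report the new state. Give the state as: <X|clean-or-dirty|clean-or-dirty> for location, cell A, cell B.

start: <B|dirty|clean>
step 1/1 (Left): <A|dirty|clean>

<A|dirty|clean>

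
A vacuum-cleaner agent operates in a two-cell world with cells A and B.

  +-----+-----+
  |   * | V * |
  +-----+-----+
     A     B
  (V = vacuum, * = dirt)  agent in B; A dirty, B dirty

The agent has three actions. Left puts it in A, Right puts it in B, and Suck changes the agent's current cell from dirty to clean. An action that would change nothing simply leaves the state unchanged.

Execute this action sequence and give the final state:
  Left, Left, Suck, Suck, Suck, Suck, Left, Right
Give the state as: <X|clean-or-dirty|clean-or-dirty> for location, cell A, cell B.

Left (#1): <A|dirty|dirty>
Left (#2): <A|dirty|dirty>
Suck (#3): <A|clean|dirty>
Suck (#4): <A|clean|dirty>
Suck (#5): <A|clean|dirty>
Suck (#6): <A|clean|dirty>
Left (#7): <A|clean|dirty>
Right (#8): <B|clean|dirty>

<B|clean|dirty>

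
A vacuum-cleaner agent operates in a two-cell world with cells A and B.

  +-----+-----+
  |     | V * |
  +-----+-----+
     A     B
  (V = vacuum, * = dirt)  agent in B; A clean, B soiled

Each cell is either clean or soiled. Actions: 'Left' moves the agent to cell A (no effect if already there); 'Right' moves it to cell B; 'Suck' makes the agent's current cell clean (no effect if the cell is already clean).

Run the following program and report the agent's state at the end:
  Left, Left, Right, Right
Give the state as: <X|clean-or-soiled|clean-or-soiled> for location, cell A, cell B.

[1] after Left: <A|clean|soiled>
[2] after Left: <A|clean|soiled>
[3] after Right: <B|clean|soiled>
[4] after Right: <B|clean|soiled>

<B|clean|soiled>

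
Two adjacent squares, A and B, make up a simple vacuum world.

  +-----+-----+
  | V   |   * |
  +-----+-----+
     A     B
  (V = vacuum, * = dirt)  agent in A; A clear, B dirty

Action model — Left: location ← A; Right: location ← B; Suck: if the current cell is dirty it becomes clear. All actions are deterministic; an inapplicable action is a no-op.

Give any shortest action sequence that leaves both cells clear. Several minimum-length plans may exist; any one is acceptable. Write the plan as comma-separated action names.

Right, Suck

1) do Right; now in B — A clear, B dirty
2) do Suck; now in B — A clear, B clear
min 2: go B then Suck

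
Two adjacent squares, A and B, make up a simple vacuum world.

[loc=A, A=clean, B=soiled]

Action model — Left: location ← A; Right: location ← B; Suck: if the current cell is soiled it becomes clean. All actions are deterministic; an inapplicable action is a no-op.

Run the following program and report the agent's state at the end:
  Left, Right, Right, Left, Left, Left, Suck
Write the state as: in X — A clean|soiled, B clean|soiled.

in A — A clean, B soiled

Left (#1): in A — A clean, B soiled
Right (#2): in B — A clean, B soiled
Right (#3): in B — A clean, B soiled
Left (#4): in A — A clean, B soiled
Left (#5): in A — A clean, B soiled
Left (#6): in A — A clean, B soiled
Suck (#7): in A — A clean, B soiled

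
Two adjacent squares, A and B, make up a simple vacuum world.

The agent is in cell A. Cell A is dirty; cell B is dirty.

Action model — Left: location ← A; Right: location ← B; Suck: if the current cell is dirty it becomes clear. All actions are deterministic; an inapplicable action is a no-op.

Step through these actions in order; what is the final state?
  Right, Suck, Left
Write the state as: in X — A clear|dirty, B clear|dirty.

t=1 Right ⇒ in B — A dirty, B dirty
t=2 Suck ⇒ in B — A dirty, B clear
t=3 Left ⇒ in A — A dirty, B clear

in A — A dirty, B clear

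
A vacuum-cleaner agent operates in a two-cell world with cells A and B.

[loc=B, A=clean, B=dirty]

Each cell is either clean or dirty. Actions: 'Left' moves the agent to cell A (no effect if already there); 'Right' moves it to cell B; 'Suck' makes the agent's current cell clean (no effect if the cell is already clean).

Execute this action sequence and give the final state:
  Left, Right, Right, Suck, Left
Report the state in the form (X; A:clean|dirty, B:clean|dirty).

Left (#1): (A; A:clean, B:dirty)
Right (#2): (B; A:clean, B:dirty)
Right (#3): (B; A:clean, B:dirty)
Suck (#4): (B; A:clean, B:clean)
Left (#5): (A; A:clean, B:clean)

(A; A:clean, B:clean)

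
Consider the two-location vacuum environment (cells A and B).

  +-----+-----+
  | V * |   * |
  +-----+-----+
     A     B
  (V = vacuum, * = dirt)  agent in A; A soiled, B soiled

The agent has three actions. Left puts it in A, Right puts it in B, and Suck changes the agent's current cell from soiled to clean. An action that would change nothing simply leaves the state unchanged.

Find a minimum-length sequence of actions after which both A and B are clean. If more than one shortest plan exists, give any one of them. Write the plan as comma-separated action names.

1. Suck → (A; A:clean, B:soiled)
2. Right → (B; A:clean, B:soiled)
3. Suck → (B; A:clean, B:clean)
min 3: Suck A + move + Suck B

Suck, Right, Suck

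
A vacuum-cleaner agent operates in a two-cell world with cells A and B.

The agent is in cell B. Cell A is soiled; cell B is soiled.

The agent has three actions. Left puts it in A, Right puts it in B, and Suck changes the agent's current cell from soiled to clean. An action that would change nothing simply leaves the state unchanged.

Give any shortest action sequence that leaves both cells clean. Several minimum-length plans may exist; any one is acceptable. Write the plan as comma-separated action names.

Suck, Left, Suck

[1] after Suck: <B|soiled|clean>
[2] after Left: <A|soiled|clean>
[3] after Suck: <A|clean|clean>
min 3: Suck B + move + Suck A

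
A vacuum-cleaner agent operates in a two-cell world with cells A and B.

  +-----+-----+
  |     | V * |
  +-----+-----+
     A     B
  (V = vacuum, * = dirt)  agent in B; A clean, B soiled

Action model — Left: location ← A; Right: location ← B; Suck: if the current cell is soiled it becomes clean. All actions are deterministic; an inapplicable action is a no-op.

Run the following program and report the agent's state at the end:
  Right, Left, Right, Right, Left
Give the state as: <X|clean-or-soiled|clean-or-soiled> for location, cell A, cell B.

<A|clean|soiled>

step 1/5 (Right): <B|clean|soiled>
step 2/5 (Left): <A|clean|soiled>
step 3/5 (Right): <B|clean|soiled>
step 4/5 (Right): <B|clean|soiled>
step 5/5 (Left): <A|clean|soiled>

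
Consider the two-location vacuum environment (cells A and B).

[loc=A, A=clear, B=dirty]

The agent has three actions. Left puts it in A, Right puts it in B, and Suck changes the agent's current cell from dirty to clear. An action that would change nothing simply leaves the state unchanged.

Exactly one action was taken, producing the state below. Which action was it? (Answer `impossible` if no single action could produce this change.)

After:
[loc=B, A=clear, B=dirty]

Right

try  Left: loc=A A=clear B=dirty
try Right: loc=B A=clear B=dirty  ← match
try  Suck: loc=A A=clear B=dirty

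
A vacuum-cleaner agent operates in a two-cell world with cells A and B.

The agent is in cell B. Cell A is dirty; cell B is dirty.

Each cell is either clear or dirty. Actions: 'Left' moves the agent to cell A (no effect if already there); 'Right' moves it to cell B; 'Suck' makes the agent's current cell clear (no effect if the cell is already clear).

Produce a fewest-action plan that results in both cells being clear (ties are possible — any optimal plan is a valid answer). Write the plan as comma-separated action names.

Suck, Left, Suck

1) do Suck; now loc=B A=dirty B=clear
2) do Left; now loc=A A=dirty B=clear
3) do Suck; now loc=A A=clear B=clear
min 3: Suck B + move + Suck A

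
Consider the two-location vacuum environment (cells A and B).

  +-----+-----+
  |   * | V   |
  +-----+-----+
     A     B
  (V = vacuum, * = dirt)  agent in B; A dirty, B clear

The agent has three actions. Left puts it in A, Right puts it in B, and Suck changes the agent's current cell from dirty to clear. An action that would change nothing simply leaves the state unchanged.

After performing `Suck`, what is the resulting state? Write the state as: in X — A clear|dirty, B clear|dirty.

in B — A dirty, B clear

start: in B — A dirty, B clear
1) do Suck; now in B — A dirty, B clear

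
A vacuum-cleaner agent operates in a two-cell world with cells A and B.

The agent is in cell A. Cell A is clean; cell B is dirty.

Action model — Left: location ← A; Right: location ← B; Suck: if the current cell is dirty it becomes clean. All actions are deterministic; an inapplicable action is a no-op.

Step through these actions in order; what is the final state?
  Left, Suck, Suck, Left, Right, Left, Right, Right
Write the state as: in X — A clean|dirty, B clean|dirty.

Left (#1): in A — A clean, B dirty
Suck (#2): in A — A clean, B dirty
Suck (#3): in A — A clean, B dirty
Left (#4): in A — A clean, B dirty
Right (#5): in B — A clean, B dirty
Left (#6): in A — A clean, B dirty
Right (#7): in B — A clean, B dirty
Right (#8): in B — A clean, B dirty

in B — A clean, B dirty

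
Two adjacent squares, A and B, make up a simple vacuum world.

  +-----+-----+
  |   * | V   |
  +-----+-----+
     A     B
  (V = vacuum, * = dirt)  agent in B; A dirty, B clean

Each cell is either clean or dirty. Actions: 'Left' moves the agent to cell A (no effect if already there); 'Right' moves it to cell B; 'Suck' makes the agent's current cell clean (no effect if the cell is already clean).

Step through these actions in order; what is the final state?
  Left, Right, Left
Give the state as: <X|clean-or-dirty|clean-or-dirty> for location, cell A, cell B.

step 1/3 (Left): <A|dirty|clean>
step 2/3 (Right): <B|dirty|clean>
step 3/3 (Left): <A|dirty|clean>

<A|dirty|clean>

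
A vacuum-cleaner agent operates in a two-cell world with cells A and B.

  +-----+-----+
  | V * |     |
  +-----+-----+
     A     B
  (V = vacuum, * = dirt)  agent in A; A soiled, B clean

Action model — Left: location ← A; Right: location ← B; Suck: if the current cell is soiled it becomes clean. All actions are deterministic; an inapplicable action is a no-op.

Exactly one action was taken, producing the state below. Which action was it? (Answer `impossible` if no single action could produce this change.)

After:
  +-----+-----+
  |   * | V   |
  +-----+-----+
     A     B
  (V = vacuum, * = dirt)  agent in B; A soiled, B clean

Right

try  Left: in A — A soiled, B clean
try Right: in B — A soiled, B clean  ← match
try  Suck: in A — A clean, B clean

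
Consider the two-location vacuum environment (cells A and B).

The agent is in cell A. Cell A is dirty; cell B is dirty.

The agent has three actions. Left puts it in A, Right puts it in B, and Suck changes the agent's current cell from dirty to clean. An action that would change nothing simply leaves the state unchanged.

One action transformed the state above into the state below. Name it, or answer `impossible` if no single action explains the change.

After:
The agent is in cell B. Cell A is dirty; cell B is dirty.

Right

try  Left: loc=A A=dirty B=dirty
try Right: loc=B A=dirty B=dirty  ← match
try  Suck: loc=A A=clean B=dirty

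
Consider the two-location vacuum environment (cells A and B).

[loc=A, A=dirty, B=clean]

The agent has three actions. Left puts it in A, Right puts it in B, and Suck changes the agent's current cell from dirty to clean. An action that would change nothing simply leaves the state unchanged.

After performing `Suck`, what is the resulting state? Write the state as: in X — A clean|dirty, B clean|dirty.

start: in A — A dirty, B clean
step 1/1 (Suck): in A — A clean, B clean

in A — A clean, B clean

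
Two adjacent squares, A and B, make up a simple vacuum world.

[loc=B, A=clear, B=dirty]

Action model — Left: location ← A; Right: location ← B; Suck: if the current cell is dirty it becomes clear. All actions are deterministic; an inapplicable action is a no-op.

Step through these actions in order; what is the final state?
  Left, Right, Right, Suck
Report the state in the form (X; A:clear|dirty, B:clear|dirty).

1. Left → (A; A:clear, B:dirty)
2. Right → (B; A:clear, B:dirty)
3. Right → (B; A:clear, B:dirty)
4. Suck → (B; A:clear, B:clear)

(B; A:clear, B:clear)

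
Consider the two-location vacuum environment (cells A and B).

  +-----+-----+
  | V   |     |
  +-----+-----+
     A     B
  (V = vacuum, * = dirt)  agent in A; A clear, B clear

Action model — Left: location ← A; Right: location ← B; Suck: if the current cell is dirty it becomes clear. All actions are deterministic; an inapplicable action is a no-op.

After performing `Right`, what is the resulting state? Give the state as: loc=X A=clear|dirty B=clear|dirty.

loc=B A=clear B=clear

start: loc=A A=clear B=clear
t=1 Right ⇒ loc=B A=clear B=clear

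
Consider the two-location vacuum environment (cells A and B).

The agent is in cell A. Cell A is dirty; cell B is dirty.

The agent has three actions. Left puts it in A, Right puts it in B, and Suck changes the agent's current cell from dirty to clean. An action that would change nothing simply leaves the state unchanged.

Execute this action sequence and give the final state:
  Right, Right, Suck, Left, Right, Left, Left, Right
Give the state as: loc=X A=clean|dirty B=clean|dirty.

loc=B A=dirty B=clean

1. Right → loc=B A=dirty B=dirty
2. Right → loc=B A=dirty B=dirty
3. Suck → loc=B A=dirty B=clean
4. Left → loc=A A=dirty B=clean
5. Right → loc=B A=dirty B=clean
6. Left → loc=A A=dirty B=clean
7. Left → loc=A A=dirty B=clean
8. Right → loc=B A=dirty B=clean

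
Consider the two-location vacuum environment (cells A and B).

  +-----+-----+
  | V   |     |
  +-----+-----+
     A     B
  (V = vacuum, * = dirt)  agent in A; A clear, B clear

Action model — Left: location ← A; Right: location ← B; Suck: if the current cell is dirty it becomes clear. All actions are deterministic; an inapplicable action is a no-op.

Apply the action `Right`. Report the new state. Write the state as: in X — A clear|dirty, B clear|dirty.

start: in A — A clear, B clear
step 1/1 (Right): in B — A clear, B clear

in B — A clear, B clear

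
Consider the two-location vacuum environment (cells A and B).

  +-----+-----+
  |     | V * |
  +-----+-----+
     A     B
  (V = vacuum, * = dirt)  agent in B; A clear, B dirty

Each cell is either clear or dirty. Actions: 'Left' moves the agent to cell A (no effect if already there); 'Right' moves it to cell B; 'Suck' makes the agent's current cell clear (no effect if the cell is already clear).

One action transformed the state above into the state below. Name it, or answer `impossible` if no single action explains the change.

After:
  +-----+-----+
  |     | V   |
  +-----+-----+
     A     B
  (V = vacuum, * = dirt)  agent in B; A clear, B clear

Suck

try  Left: loc=A A=clear B=dirty
try Right: loc=B A=clear B=dirty
try  Suck: loc=B A=clear B=clear  ← match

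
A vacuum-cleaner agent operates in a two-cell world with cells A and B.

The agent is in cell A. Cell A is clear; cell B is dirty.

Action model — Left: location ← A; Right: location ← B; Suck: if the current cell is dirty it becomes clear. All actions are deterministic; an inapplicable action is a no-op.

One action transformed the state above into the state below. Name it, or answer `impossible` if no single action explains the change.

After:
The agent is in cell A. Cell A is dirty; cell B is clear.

impossible

try  Left: in A — A clear, B dirty
try Right: in B — A clear, B dirty
try  Suck: in A — A clear, B dirty
no single action produces the after-state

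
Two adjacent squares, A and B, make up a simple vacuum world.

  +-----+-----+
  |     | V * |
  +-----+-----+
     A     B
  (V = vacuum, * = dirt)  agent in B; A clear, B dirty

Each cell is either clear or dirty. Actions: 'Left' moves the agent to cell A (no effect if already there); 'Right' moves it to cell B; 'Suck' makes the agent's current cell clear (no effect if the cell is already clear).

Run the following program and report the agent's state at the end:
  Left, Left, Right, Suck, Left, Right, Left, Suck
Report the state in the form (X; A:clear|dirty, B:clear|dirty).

1. Left → (A; A:clear, B:dirty)
2. Left → (A; A:clear, B:dirty)
3. Right → (B; A:clear, B:dirty)
4. Suck → (B; A:clear, B:clear)
5. Left → (A; A:clear, B:clear)
6. Right → (B; A:clear, B:clear)
7. Left → (A; A:clear, B:clear)
8. Suck → (A; A:clear, B:clear)

(A; A:clear, B:clear)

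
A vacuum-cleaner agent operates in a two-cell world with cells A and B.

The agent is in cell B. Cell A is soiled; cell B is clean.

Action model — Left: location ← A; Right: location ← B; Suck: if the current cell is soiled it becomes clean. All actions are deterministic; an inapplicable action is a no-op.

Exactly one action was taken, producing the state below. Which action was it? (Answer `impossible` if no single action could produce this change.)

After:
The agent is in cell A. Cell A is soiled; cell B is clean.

try  Left: (A; A:soiled, B:clean)  ← match
try Right: (B; A:soiled, B:clean)
try  Suck: (B; A:soiled, B:clean)

Left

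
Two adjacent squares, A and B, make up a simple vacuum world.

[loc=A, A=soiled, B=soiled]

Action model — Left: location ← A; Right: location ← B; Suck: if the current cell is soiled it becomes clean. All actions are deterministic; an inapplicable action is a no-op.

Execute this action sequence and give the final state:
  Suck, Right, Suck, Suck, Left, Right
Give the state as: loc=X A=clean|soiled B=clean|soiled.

Suck (#1): loc=A A=clean B=soiled
Right (#2): loc=B A=clean B=soiled
Suck (#3): loc=B A=clean B=clean
Suck (#4): loc=B A=clean B=clean
Left (#5): loc=A A=clean B=clean
Right (#6): loc=B A=clean B=clean

loc=B A=clean B=clean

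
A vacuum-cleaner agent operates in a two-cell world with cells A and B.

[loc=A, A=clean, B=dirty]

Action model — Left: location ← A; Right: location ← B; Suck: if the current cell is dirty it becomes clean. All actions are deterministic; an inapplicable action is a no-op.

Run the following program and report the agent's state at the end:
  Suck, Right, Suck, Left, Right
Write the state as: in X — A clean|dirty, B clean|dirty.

Suck (#1): in A — A clean, B dirty
Right (#2): in B — A clean, B dirty
Suck (#3): in B — A clean, B clean
Left (#4): in A — A clean, B clean
Right (#5): in B — A clean, B clean

in B — A clean, B clean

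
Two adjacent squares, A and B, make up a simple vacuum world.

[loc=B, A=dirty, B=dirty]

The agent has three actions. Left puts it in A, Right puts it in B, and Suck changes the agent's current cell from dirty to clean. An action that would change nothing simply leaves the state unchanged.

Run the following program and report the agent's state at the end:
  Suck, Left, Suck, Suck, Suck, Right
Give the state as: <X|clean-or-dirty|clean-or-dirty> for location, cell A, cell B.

<B|clean|clean>

1. Suck → <B|dirty|clean>
2. Left → <A|dirty|clean>
3. Suck → <A|clean|clean>
4. Suck → <A|clean|clean>
5. Suck → <A|clean|clean>
6. Right → <B|clean|clean>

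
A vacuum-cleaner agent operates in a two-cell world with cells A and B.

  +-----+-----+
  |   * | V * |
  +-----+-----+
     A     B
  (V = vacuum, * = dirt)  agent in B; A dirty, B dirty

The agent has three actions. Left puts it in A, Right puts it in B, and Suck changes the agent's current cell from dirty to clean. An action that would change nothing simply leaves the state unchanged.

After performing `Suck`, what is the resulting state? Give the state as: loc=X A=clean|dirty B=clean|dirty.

loc=B A=dirty B=clean

start: loc=B A=dirty B=dirty
[1] after Suck: loc=B A=dirty B=clean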